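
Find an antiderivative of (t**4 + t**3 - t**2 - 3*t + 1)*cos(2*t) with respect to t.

t**4*sin(2*t)/2 + t**3*sin(2*t)/2 + t**3*cos(2*t) - 2*t**2*sin(2*t) + 3*t**2*cos(2*t)/4 - 9*t*sin(2*t)/4 - 2*t*cos(2*t) + 3*sin(2*t)/2 - 9*cos(2*t)/8 + C

Use integration by parts with u = t**4 + t**3 - t**2 - 3*t + 1, dv = cos(2*t) dt, so v = sin(2*t)/2.
Apply parts 4 times (tabular method): alternate signs, differentiate u down to 0, integrate dv up.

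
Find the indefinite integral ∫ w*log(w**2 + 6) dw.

w**2*log(w**2 + 6)/2 - w**2/2 + 3*log(w**2 + 6) + C

Let u = w**2 + 6, so du = (2*w) dw.
The integral becomes (1/2)·∫ log(u) du; integrate by parts with u′=log(u), dv′=du.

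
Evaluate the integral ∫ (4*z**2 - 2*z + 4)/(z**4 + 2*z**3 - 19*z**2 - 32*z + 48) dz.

5*log(z - 4)/14 - log(z - 1)/10 + 23*log(z + 3)/14 - 19*log(z + 4)/10 + C

Factor the denominator: (z - 4)*(z - 1)*(z + 3)*(z + 4).
Partial-fraction decomposition: -19/(10*(z + 4)) + 23/(14*(z + 3)) - 1/(10*(z - 1)) + 5/(14*(z - 4)).
Integrate each term: A/(z−a) contributes A·log|z−a|.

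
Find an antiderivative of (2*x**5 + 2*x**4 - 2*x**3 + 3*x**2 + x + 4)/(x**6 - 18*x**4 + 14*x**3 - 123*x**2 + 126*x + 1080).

1244*log(x - 4)/675 - 157*log(x - 3)/180 - log(x + 2)/585 + 1169*log(x + 5)/1836 + 39209*log(x**2 + 9)/198900 + 14087*atan(x/3)/99450 + C

Factor the denominator: (x - 4)*(x - 3)*(x + 2)*(x + 5)*(x**2 + 9).
Partial-fraction decomposition: (39209*x + 42261)/(99450*(x**2 + 9)) + 1169/(1836*(x + 5)) - 1/(585*(x + 2)) - 157/(180*(x - 3)) + 1244/(675*(x - 4)).
Integrate each term; A/(x−a) gives A·log|x−a|; the (Bx+D)/(x²+p²) term gives a log and an atan.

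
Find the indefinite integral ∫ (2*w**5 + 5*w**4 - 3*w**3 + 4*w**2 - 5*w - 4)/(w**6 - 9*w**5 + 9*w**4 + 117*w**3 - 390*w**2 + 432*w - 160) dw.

9071*log(w - 5)/432 - 397*log(w - 4)/18 + 61*log(w - 2)/18 - 1357*log(w - 1)/3600 + 31*log(w + 4)/675 - 1/(60*w - 60) + C

Factor the denominator: (w - 5)*(w - 4)*(w - 2)*(w - 1)**2*(w + 4).
Partial-fraction decomposition: 31/(675*(w + 4)) - 1357/(3600*(w - 1)) + 1/(60*(w - 1)**2) + 61/(18*(w - 2)) - 397/(18*(w - 4)) + 9071/(432*(w - 5)).
Integrate each term; A/(w−a) gives A·log|w−a|; A/(w−a)² gives −A/(w−a).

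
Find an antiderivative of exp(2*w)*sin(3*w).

Let I denote the integral. Integrate by parts with u = sin(3*w), dv = exp(2*w) dw, so v = exp(2*w)/2: I = exp(2*w)*sin(3*w)/2 − (3/2)·∫ exp(2*w)*cos(3*w) dw.
Apply parts again with u = cos(3*w), dv = exp(2*w) dw: ∫ exp(2*w)*cos(3*w) dw = exp(2*w)*cos(3*w)/2 + (3/2)·I. Substituting back brings back I: I = exp(2*w)*sin(3*w)/2 - 3*exp(2*w)*cos(3*w)/4 − (9/4)·I.
Solving for I: (1 + 9/4)·I equals the remaining terms, so I = (4/13)·(exp(2*w)*sin(3*w)/2 - 3*exp(2*w)*cos(3*w)/4).

2*exp(2*w)*sin(3*w)/13 - 3*exp(2*w)*cos(3*w)/13 + C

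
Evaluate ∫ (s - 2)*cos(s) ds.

s*sin(s) - 2*sin(s) + cos(s) + C

Use integration by parts with u = s - 2, dv = cos(s) ds, so v = sin(s).
Apply parts 1 times (tabular method): alternate signs, differentiate u down to 0, integrate dv up.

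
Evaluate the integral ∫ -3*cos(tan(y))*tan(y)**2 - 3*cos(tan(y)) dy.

Let u = tan(y), so du = (tan(y)**2 + 1) dy.
Rewriting, the integral becomes -3·∫ cos(u) du = -3·sin(u).
Substituting back, u = tan(y).

-3*sin(tan(y)) + C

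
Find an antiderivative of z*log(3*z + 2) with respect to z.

Use integration by parts with u = log(3*z + 2), dv = z dz.
Then du = 3/(3*z + 2) dz and v = z**2/2.

z**2*log(3*z + 2)/2 - z**2/4 + z/3 - 2*log(3*z + 2)/9 + C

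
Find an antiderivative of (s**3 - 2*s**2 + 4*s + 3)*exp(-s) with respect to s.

(-s**3 - s**2 - 6*s - 9)*exp(-s) + C

Use integration by parts with u = s**3 - 2*s**2 + 4*s + 3, dv = exp(-s) ds, so v = -exp(-s).
Apply parts 3 times (tabular method): alternate signs, differentiate u down to 0, integrate dv up.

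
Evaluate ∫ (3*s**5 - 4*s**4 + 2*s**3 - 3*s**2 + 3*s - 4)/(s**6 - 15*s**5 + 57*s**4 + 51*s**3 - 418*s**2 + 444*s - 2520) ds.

Factor the denominator: (s - 7)*(s - 6)*(s - 5)*(s + 3)*(s**2 + 4).
Partial-fraction decomposition: -(12971*s - 37834)/(399620*(s**2 + 4)) + 1147/(9360*(s + 3)) + 7061/(464*(s - 5)) - 9241/(180*(s - 6)) + 41373/(1060*(s - 7)).
Integrate each term; A/(s−a) gives A·log|s−a|; the (Bs+D)/(s²+p²) term gives a log and an atan.

41373*log(s - 7)/1060 - 9241*log(s - 6)/180 + 7061*log(s - 5)/464 + 1147*log(s + 3)/9360 - 12971*log(s**2 + 4)/799240 + 18917*atan(s/2)/399620 + C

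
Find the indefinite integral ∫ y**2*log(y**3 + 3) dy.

Let u = y**3 + 3, so du = (3*y**2) dy.
The integral becomes (1/3)·∫ log(u) du; integrate by parts with u′=log(u), dv′=du.

y**3*log(y**3 + 3)/3 - y**3/3 + log(y**3 + 3) + C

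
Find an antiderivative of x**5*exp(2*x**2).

(2*x**4 - 2*x**2 + 1)*exp(2*x**2)/8 + C

Let u = x², du = 2x dx; rewrite as (1/2)∫ u^2·exp(2u) du.
Now integrate by parts 2 times.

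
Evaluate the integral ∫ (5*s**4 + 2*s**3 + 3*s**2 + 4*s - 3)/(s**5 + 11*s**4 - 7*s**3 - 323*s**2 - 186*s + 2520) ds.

Factor the denominator: (s - 4)*(s - 3)*(s + 5)*(s + 6)*(s + 7).
Partial-fraction decomposition: 2287/(44*(s + 7)) - 681/(10*(s + 6)) + 2927/(144*(s + 5)) - 11/(16*(s - 3)) + 1469/(990*(s - 4)).
Integrate each term: A/(s−a) contributes A·log|s−a|.

1469*log(s - 4)/990 - 11*log(s - 3)/16 + 2927*log(s + 5)/144 - 681*log(s + 6)/10 + 2287*log(s + 7)/44 + C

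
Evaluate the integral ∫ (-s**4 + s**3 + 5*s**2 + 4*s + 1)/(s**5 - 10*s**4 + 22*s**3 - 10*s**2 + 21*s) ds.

log(s)/21 - 223*log(s - 7)/175 - log(s - 3)/30 + 13*log(s**2 + 1)/100 + atan(s)/50 + C

Factor the denominator: s*(s - 7)*(s - 3)*(s**2 + 1).
Partial-fraction decomposition: (13*s + 1)/(50*(s**2 + 1)) - 1/(30*(s - 3)) - 223/(175*(s - 7)) + 1/(21*s).
Integrate each term; A/(s−a) gives A·log|s−a|; the (Bs+D)/(s²+p²) term gives a log and an atan.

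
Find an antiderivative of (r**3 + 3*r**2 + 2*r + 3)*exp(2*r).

Use integration by parts with u = r**3 + 3*r**2 + 2*r + 3, dv = exp(2*r) dr, so v = exp(2*r)/2.
Apply parts 3 times (tabular method): alternate signs, differentiate u down to 0, integrate dv up.

(4*r**3 + 6*r**2 + 2*r + 11)*exp(2*r)/8 + C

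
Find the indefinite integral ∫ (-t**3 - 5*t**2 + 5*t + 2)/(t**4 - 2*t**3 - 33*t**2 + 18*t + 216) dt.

-182*log(t - 6)/135 + 55*log(t - 3)/126 - 31*log(t + 3)/54 + 17*log(t + 4)/35 + C

Factor the denominator: (t - 6)*(t - 3)*(t + 3)*(t + 4).
Partial-fraction decomposition: 17/(35*(t + 4)) - 31/(54*(t + 3)) + 55/(126*(t - 3)) - 182/(135*(t - 6)).
Integrate each term: A/(t−a) contributes A·log|t−a|.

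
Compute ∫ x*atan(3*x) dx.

Use integration by parts with u = arctan(3*x), dv = x dx.
Then du = 3/(9*x**2 + 1) dx.

x**2*atan(3*x)/2 - x/6 + atan(3*x)/18 + C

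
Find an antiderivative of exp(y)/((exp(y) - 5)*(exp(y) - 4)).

log(exp(y) - 5) - log(exp(y) - 4) + C

Let u = e^y, du = e^y dy.
The integral becomes ∫ du/((u-4)(u-5)); decompose into partial fractions.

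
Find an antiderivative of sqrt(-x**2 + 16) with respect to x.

Substitute x = 4·sin(θ), so dx = 4·cos(θ) dθ and the radical becomes sqrt(-x**2 + 16) = 4·cos(θ) by the Pythagorean identity.
Integrate the resulting trig expression in θ, then back-substitute θ = asin(x/4), sin(θ) = x/4, cos(θ) = sqrt(-x**2 + 16)/4 (absorbing any constant into C).

x*sqrt(-x**2 + 16)/2 + 8*asin(x/4) + C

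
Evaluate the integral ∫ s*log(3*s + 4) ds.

s**2*log(3*s + 4)/2 - s**2/4 + 2*s/3 - 8*log(3*s + 4)/9 + C

Use integration by parts with u = log(3*s + 4), dv = s ds.
Then du = 3/(3*s + 4) ds and v = s**2/2.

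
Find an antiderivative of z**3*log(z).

Use integration by parts with u = log(z), dv = z**3 dz.
Then du = 1/z dz and v = z**4/4.

z**4*log(z)/4 - z**4/16 + C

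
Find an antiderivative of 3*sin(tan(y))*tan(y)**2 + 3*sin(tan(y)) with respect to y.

Let u = tan(y), so du = (tan(y)**2 + 1) dy.
Rewriting, the integral becomes 3·∫ sin(u) du = 3·-cos(u).
Substituting back, u = tan(y).

-3*cos(tan(y)) + C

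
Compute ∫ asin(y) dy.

y*asin(y) + sqrt(-y**2 + 1) + C

Use integration by parts with u = arcsin(y), dv = dy.
Then du = 1/sqrt(-y**2 + 1) dy.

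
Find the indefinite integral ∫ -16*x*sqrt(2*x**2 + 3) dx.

-8*(2*x**2 + 3)**(3/2)/3 + C

Let u = 2*x**2 + 3, so du = (4*x) dx.
Rewriting, the integral becomes -4·∫ √u du = -4·(2/3)u^(3/2).
Substituting back, u = 2*x**2 + 3.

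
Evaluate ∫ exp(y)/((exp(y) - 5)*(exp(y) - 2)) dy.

log(exp(y) - 5)/3 - log(exp(y) - 2)/3 + C

Let u = e^y, du = e^y dy.
The integral becomes ∫ du/((u-2)(u-5)); decompose into partial fractions.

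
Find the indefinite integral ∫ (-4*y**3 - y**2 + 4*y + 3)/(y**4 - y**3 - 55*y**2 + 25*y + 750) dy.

Factor the denominator: (y - 6)*(y - 5)*(y + 5)**2.
Partial-fraction decomposition: -10921/(6050*(y + 5)) + 229/(55*(y + 5)**2) + 251/(50*(y - 5)) - 873/(121*(y - 6)).
Integrate each term; A/(y−a) gives A·log|y−a|; A/(y−a)² gives −A/(y−a).

-873*log(y - 6)/121 + 251*log(y - 5)/50 - 10921*log(y + 5)/6050 - 229/(55*y + 275) + C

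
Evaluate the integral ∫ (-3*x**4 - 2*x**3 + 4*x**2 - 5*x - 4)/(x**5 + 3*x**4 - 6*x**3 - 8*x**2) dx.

Factor the denominator: x**2*(x - 2)*(x + 1)*(x + 4).
Partial-fraction decomposition: -35/(18*(x + 4)) - 4/(9*(x + 1)) - 31/(36*(x - 2)) + 1/(4*x) + 1/(2*x**2).
Integrate each term; A/(x−a) gives A·log|x−a|; A/(x−a)² gives −A/(x−a).

log(x)/4 - 31*log(x - 2)/36 - 4*log(x + 1)/9 - 35*log(x + 4)/18 - 1/(2*x) + C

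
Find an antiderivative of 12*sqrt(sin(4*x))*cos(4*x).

2*sin(4*x)**(3/2) + C

Let u = sin(4*x), so du = (4*cos(4*x)) dx.
Rewriting, the integral becomes 3·∫ √u du = 3·(2/3)u^(3/2).
Substituting back, u = sin(4*x).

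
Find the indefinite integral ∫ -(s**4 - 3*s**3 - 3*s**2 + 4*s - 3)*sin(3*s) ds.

s**4*cos(3*s)/3 - 4*s**3*sin(3*s)/9 - s**3*cos(3*s) + s**2*sin(3*s) - 13*s**2*cos(3*s)/9 + 26*s*sin(3*s)/27 + 2*s*cos(3*s) - 2*sin(3*s)/3 - 55*cos(3*s)/81 + C

Use integration by parts with u = s**4 - 3*s**3 - 3*s**2 + 4*s - 3, dv = -sin(3*s) ds, so v = cos(3*s)/3.
Apply parts 4 times (tabular method): alternate signs, differentiate u down to 0, integrate dv up.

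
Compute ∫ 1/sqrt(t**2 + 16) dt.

Substitute t = 4·tan(θ), so dt = 4·sec(θ)^2 dθ and the radical becomes sqrt(t**2 + 16) = 4·sec(θ) by the Pythagorean identity.
Integrate the resulting trig expression in θ, then back-substitute tan(θ) = t/4, sec(θ) = sqrt(t**2 + 16)/4 (absorbing any constant into C).

log(t + sqrt(t**2 + 16)) + C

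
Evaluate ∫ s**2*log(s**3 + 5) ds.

Let u = s**3 + 5, so du = (3*s**2) ds.
The integral becomes (1/3)·∫ log(u) du; integrate by parts with u′=log(u), dv′=du.

s**3*log(s**3 + 5)/3 - s**3/3 + 5*log(s**3 + 5)/3 + C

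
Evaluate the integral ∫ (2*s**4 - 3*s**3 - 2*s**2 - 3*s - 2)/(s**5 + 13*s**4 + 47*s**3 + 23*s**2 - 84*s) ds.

log(s)/42 - log(s - 1)/20 + 29*log(s + 3)/6 - 341*log(s + 4)/30 + 719*log(s + 7)/84 + C

Factor the denominator: s*(s - 1)*(s + 3)*(s + 4)*(s + 7).
Partial-fraction decomposition: 719/(84*(s + 7)) - 341/(30*(s + 4)) + 29/(6*(s + 3)) - 1/(20*(s - 1)) + 1/(42*s).
Integrate each term: A/(s−a) contributes A·log|s−a|.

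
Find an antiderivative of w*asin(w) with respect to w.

w**2*asin(w)/2 + w*sqrt(-w**2 + 1)/4 - asin(w)/4 + C

Use integration by parts with u = arcsin(w), dv = w dw.
Then du = 1/sqrt(-w**2 + 1) dw.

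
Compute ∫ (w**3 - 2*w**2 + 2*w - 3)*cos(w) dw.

w**3*sin(w) - 2*w**2*sin(w) + 3*w**2*cos(w) - 4*w*sin(w) - 4*w*cos(w) + sin(w) - 4*cos(w) + C

Use integration by parts with u = w**3 - 2*w**2 + 2*w - 3, dv = cos(w) dw, so v = sin(w).
Apply parts 3 times (tabular method): alternate signs, differentiate u down to 0, integrate dv up.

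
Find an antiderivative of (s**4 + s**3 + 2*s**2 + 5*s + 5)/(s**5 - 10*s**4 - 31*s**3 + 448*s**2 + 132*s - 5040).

131*log(s - 7)/6 - 254201*log(s - 6)/12100 - 19*log(s + 4)/100 + 265*log(s + 5)/726 + 1619/(110*s - 660) + C

Factor the denominator: (s - 7)*(s - 6)**2*(s + 4)*(s + 5).
Partial-fraction decomposition: 265/(726*(s + 5)) - 19/(100*(s + 4)) - 254201/(12100*(s - 6)) - 1619/(110*(s - 6)**2) + 131/(6*(s - 7)).
Integrate each term; A/(s−a) gives A·log|s−a|; A/(s−a)² gives −A/(s−a).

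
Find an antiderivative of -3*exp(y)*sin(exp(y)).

Let u = exp(y), so du = (exp(y)) dy.
Rewriting, the integral becomes -3·∫ sin(u) du = -3·-cos(u).
Substituting back, u = exp(y).

3*cos(exp(y)) + C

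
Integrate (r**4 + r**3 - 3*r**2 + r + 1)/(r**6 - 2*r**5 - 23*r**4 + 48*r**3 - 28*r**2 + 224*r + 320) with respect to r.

3781*log(r - 4)/40500 - 3*log(r + 1)/500 - 421*log(r + 5)/9396 - 617*log(r**2 + 4)/29000 + 1287*atan(r/2)/29000 - 277/(900*r - 3600) + C

Factor the denominator: (r - 4)**2*(r + 1)*(r + 5)*(r**2 + 4).
Partial-fraction decomposition: -(617*r - 1287)/(14500*(r**2 + 4)) - 421/(9396*(r + 5)) - 3/(500*(r + 1)) + 3781/(40500*(r - 4)) + 277/(900*(r - 4)**2).
Integrate each term; A/(r−a) gives A·log|r−a|; the (Br+D)/(r²+p²) term gives a log and an atan.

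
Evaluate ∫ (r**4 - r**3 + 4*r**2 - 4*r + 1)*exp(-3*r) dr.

Use integration by parts with u = r**4 - r**3 + 4*r**2 - 4*r + 1, dv = exp(-3*r) dr, so v = -exp(-3*r)/3.
Apply parts 4 times (tabular method): alternate signs, differentiate u down to 0, integrate dv up.

(-27*r**4 - 9*r**3 - 117*r**2 + 30*r - 17)*exp(-3*r)/81 + C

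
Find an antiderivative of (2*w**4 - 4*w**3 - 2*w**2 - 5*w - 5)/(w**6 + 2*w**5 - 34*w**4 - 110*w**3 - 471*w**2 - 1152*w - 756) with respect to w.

823*log(w - 7)/13572 - log(w + 1)/100 + 61*log(w + 2)/468 - 3409*log(w + 6)/11700 + 18727*log(w**2 + 9)/339300 + 4411*atan(w/3)/169650 + C

Factor the denominator: (w - 7)*(w + 1)*(w + 2)*(w + 6)*(w**2 + 9).
Partial-fraction decomposition: (18727*w + 13233)/(169650*(w**2 + 9)) - 3409/(11700*(w + 6)) + 61/(468*(w + 2)) - 1/(100*(w + 1)) + 823/(13572*(w - 7)).
Integrate each term; A/(w−a) gives A·log|w−a|; the (Bw+D)/(w²+p²) term gives a log and an atan.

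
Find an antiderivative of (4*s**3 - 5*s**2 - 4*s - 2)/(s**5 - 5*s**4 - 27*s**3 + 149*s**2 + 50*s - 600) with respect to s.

353*log(s - 5)/140 - 79*log(s - 4)/27 + 49*log(s - 3)/80 + 23*log(s + 2)/315 - 607*log(s + 5)/2160 + C

Factor the denominator: (s - 5)*(s - 4)*(s - 3)*(s + 2)*(s + 5).
Partial-fraction decomposition: -607/(2160*(s + 5)) + 23/(315*(s + 2)) + 49/(80*(s - 3)) - 79/(27*(s - 4)) + 353/(140*(s - 5)).
Integrate each term: A/(s−a) contributes A·log|s−a|.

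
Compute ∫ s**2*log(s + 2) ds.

s**3*log(s + 2)/3 - s**3/9 + s**2/3 - 4*s/3 + 8*log(s + 2)/3 + C

Use integration by parts with u = log(s + 2), dv = s**2 ds.
Then du = 1/(s + 2) ds and v = s**3/3.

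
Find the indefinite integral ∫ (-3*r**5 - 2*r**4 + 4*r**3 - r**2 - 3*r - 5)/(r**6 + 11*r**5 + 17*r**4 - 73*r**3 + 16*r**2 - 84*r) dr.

5*log(r)/84 - 37*log(r - 2)/240 + 19849*log(r + 6)/1776 - 7369*log(r + 7)/525 - 21*log(r**2 + 1)/925 + 104*atan(r)/925 + C

Factor the denominator: r*(r - 2)*(r + 6)*(r + 7)*(r**2 + 1).
Partial-fraction decomposition: -2*(21*r - 52)/(925*(r**2 + 1)) - 7369/(525*(r + 7)) + 19849/(1776*(r + 6)) - 37/(240*(r - 2)) + 5/(84*r).
Integrate each term; A/(r−a) gives A·log|r−a|; the (Br+D)/(r²+p²) term gives a log and an atan.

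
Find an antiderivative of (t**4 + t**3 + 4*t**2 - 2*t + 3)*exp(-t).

(-t**4 - 5*t**3 - 19*t**2 - 36*t - 39)*exp(-t) + C

Use integration by parts with u = t**4 + t**3 + 4*t**2 - 2*t + 3, dv = exp(-t) dt, so v = -exp(-t).
Apply parts 4 times (tabular method): alternate signs, differentiate u down to 0, integrate dv up.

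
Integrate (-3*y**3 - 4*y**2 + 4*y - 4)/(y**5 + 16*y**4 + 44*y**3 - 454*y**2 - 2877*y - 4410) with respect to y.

-772*log(y - 6)/16731 - 29*log(y + 3)/288 + 251*log(y + 5)/88 - 14631*log(y + 7)/5408 + 801/(104*y + 728) + C

Factor the denominator: (y - 6)*(y + 3)*(y + 5)*(y + 7)**2.
Partial-fraction decomposition: -14631/(5408*(y + 7)) - 801/(104*(y + 7)**2) + 251/(88*(y + 5)) - 29/(288*(y + 3)) - 772/(16731*(y - 6)).
Integrate each term; A/(y−a) gives A·log|y−a|; A/(y−a)² gives −A/(y−a).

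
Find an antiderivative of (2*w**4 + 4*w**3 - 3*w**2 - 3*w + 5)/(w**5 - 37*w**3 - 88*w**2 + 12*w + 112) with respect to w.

6011*log(w - 7)/5346 - log(w - 1)/54 - 125*log(w + 2)/972 + 45*log(w + 4)/44 + 1/(54*w + 108) + C

Factor the denominator: (w - 7)*(w - 1)*(w + 2)**2*(w + 4).
Partial-fraction decomposition: 45/(44*(w + 4)) - 125/(972*(w + 2)) - 1/(54*(w + 2)**2) - 1/(54*(w - 1)) + 6011/(5346*(w - 7)).
Integrate each term; A/(w−a) gives A·log|w−a|; A/(w−a)² gives −A/(w−a).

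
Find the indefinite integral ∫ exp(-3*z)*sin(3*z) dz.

-exp(-3*z)*sin(3*z)/6 - exp(-3*z)*cos(3*z)/6 + C

Let I denote the integral. Integrate by parts with u = sin(3*z), dv = exp(-3*z) dz, so v = -exp(-3*z)/3: I = -exp(-3*z)*sin(3*z)/3 + ∫ exp(-3*z)*cos(3*z) dz.
Apply parts again with u = cos(3*z), dv = exp(-3*z) dz: ∫ exp(-3*z)*cos(3*z) dz = -exp(-3*z)*cos(3*z)/3 − I. Substituting back brings back I: I = -exp(-3*z)*sin(3*z)/3 - exp(-3*z)*cos(3*z)/3 − I.
Solving for I: (1 + 1)·I equals the remaining terms, so I = (1/2)·(-exp(-3*z)*sin(3*z)/3 - exp(-3*z)*cos(3*z)/3).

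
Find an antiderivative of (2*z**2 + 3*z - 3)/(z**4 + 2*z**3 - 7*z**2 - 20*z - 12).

Factor the denominator: (z - 3)*(z + 1)*(z + 2)**2.
Partial-fraction decomposition: -31/(25*(z + 2)) - 1/(5*(z + 2)**2) + 1/(z + 1) + 6/(25*(z - 3)).
Integrate each term; A/(z−a) gives A·log|z−a|; A/(z−a)² gives −A/(z−a).

6*log(z - 3)/25 + log(z + 1) - 31*log(z + 2)/25 + 1/(5*z + 10) + C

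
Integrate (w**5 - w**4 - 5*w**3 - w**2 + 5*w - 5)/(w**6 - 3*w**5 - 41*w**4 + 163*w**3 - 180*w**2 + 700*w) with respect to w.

Factor the denominator: w*(w - 5)**2*(w + 7)*(w**2 + 4).
Partial-fraction decomposition: (11215*w + 27336)/(178292*(w**2 + 4)) + 8791/(26712*(w + 7)) + 186239/(302760*(w - 5)) + 187/(174*(w - 5)**2) - 1/(140*w).
Integrate each term; A/(w−a) gives A·log|w−a|; the (Bw+D)/(w²+p²) term gives a log and an atan.

-log(w)/140 + 186239*log(w - 5)/302760 + 8791*log(w + 7)/26712 + 11215*log(w**2 + 4)/356584 + 3417*atan(w/2)/44573 - 187/(174*w - 870) + C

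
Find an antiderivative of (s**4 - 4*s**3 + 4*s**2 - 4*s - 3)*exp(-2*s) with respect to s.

Use integration by parts with u = s**4 - 4*s**3 + 4*s**2 - 4*s - 3, dv = exp(-2*s) ds, so v = -exp(-2*s)/2.
Apply parts 4 times (tabular method): alternate signs, differentiate u down to 0, integrate dv up.

(-2*s**4 + 4*s**3 - 2*s**2 + 6*s + 9)*exp(-2*s)/4 + C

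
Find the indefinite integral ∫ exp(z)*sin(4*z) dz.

exp(z)*sin(4*z)/17 - 4*exp(z)*cos(4*z)/17 + C

Let I denote the integral. Integrate by parts with u = sin(4*z), dv = exp(z) dz, so v = exp(z): I = exp(z)*sin(4*z) − 4·∫ exp(z)*cos(4*z) dz.
Apply parts again with u = cos(4*z), dv = exp(z) dz: ∫ exp(z)*cos(4*z) dz = exp(z)*cos(4*z) + 4·I. Substituting back brings back I: I = exp(z)*sin(4*z) - 4*exp(z)*cos(4*z) − 16·I.
Solving for I: (1 + 16)·I equals the remaining terms, so I = (1/17)·(exp(z)*sin(4*z) - 4*exp(z)*cos(4*z)).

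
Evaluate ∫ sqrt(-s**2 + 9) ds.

s*sqrt(-s**2 + 9)/2 + 9*asin(s/3)/2 + C

Substitute s = 3·sin(θ), so ds = 3·cos(θ) dθ and the radical becomes sqrt(-s**2 + 9) = 3·cos(θ) by the Pythagorean identity.
Integrate the resulting trig expression in θ, then back-substitute θ = asin(s/3), sin(θ) = s/3, cos(θ) = sqrt(-s**2 + 9)/3 (absorbing any constant into C).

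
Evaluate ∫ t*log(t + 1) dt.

Use integration by parts with u = log(t + 1), dv = t dt.
Then du = 1/(t + 1) dt and v = t**2/2.

t**2*log(t + 1)/2 - t**2/4 + t/2 - log(t + 1)/2 + C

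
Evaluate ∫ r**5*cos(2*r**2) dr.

Let u = r², du = 2r dr; rewrite as (1/2)∫ u^2·cos(2u) du.
Now integrate by parts 2 times.

r**4*sin(2*r**2)/4 + r**2*cos(2*r**2)/4 - sin(2*r**2)/8 + C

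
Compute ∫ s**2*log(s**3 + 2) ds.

s**3*log(s**3 + 2)/3 - s**3/3 + 2*log(s**3 + 2)/3 + C

Let u = s**3 + 2, so du = (3*s**2) ds.
The integral becomes (1/3)·∫ log(u) du; integrate by parts with u′=log(u), dv′=du.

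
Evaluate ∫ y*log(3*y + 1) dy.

y**2*log(3*y + 1)/2 - y**2/4 + y/6 - log(3*y + 1)/18 + C

Use integration by parts with u = log(3*y + 1), dv = y dy.
Then du = 3/(3*y + 1) dy and v = y**2/2.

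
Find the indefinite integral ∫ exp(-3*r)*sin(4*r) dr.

Let I denote the integral. Integrate by parts with u = sin(4*r), dv = exp(-3*r) dr, so v = -exp(-3*r)/3: I = -exp(-3*r)*sin(4*r)/3 + (4/3)·∫ exp(-3*r)*cos(4*r) dr.
Apply parts again with u = cos(4*r), dv = exp(-3*r) dr: ∫ exp(-3*r)*cos(4*r) dr = -exp(-3*r)*cos(4*r)/3 − (4/3)·I. Substituting back brings back I: I = -exp(-3*r)*sin(4*r)/3 - 4*exp(-3*r)*cos(4*r)/9 − (16/9)·I.
Solving for I: (1 + 16/9)·I equals the remaining terms, so I = (9/25)·(-exp(-3*r)*sin(4*r)/3 - 4*exp(-3*r)*cos(4*r)/9).

-3*exp(-3*r)*sin(4*r)/25 - 4*exp(-3*r)*cos(4*r)/25 + C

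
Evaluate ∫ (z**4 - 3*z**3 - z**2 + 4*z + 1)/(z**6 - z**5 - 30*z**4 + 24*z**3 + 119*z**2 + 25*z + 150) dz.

Factor the denominator: (z - 5)*(z - 3)*(z + 2)*(z + 5)*(z**2 + 1).
Partial-fraction decomposition: (23*z + 14)/(650*(z**2 + 1)) - 239/(1560*(z + 5)) + 29/(525*(z + 2)) - 1/(200*(z - 3)) + 123/(1820*(z - 5)).
Integrate each term; A/(z−a) gives A·log|z−a|; the (Bz+D)/(z²+p²) term gives a log and an atan.

123*log(z - 5)/1820 - log(z - 3)/200 + 29*log(z + 2)/525 - 239*log(z + 5)/1560 + 23*log(z**2 + 1)/1300 + 7*atan(z)/325 + C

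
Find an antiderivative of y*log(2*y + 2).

Use integration by parts with u = log(2*y + 2), dv = y dy.
Then du = 2/(2*y + 2) dy and v = y**2/2.

y**2*log(2*y + 2)/2 - y**2/4 + y/2 - log(y + 1)/2 + C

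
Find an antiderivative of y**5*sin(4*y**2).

-y**4*cos(4*y**2)/8 + y**2*sin(4*y**2)/16 + cos(4*y**2)/64 + C

Let u = y², du = 2y dy; rewrite as (1/2)∫ u^2·sin(4u) du.
Now integrate by parts 2 times.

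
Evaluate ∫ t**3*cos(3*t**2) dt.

t**2*sin(3*t**2)/6 + cos(3*t**2)/18 + C

Let u = t², du = 2t dt; rewrite as (1/2)∫ u^1·cos(3u) du.
Now integrate by parts 1 time.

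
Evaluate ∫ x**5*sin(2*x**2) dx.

Let u = x², du = 2x dx; rewrite as (1/2)∫ u^2·sin(2u) du.
Now integrate by parts 2 times.

-x**4*cos(2*x**2)/4 + x**2*sin(2*x**2)/4 + cos(2*x**2)/8 + C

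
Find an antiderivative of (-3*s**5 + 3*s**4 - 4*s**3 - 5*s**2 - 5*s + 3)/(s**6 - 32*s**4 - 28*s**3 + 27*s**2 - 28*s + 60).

Factor the denominator: (s - 6)*(s - 1)*(s + 2)*(s + 5)*(s**2 + 1).
Partial-fraction decomposition: -(34*s - 573)/(4810*(s**2 + 1)) - 11653/(5148*(s + 5)) + 169/(360*(s + 2)) + 11/(180*(s - 1)) - 20511/(16280*(s - 6)).
Integrate each term; A/(s−a) gives A·log|s−a|; the (Bs+D)/(s²+p²) term gives a log and an atan.

-20511*log(s - 6)/16280 + 11*log(s - 1)/180 + 169*log(s + 2)/360 - 11653*log(s + 5)/5148 - 17*log(s**2 + 1)/4810 + 573*atan(s)/4810 + C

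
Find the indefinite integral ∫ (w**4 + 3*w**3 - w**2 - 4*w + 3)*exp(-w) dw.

(-w**4 - 7*w**3 - 20*w**2 - 36*w - 39)*exp(-w) + C

Use integration by parts with u = w**4 + 3*w**3 - w**2 - 4*w + 3, dv = exp(-w) dw, so v = -exp(-w).
Apply parts 4 times (tabular method): alternate signs, differentiate u down to 0, integrate dv up.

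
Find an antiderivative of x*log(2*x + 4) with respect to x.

Use integration by parts with u = log(2*x + 4), dv = x dx.
Then du = 2/(2*x + 4) dx and v = x**2/2.

x**2*log(2*x + 4)/2 - x**2/4 + x - 2*log(x + 2) + C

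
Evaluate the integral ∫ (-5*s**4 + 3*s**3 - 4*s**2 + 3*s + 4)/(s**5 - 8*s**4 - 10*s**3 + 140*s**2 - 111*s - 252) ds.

Factor the denominator: (s - 7)*(s - 3)**2*(s + 1)*(s + 4).
Partial-fraction decomposition: -1544/(1617*(s + 4)) + 11/(384*(s + 1)) + 3013/(784*(s - 3)) + 347/(112*(s - 3)**2) - 11147/(1408*(s - 7)).
Integrate each term; A/(s−a) gives A·log|s−a|; A/(s−a)² gives −A/(s−a).

-11147*log(s - 7)/1408 + 3013*log(s - 3)/784 + 11*log(s + 1)/384 - 1544*log(s + 4)/1617 - 347/(112*s - 336) + C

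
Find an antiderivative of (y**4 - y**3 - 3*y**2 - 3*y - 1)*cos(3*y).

Use integration by parts with u = y**4 - y**3 - 3*y**2 - 3*y - 1, dv = cos(3*y) dy, so v = sin(3*y)/3.
Apply parts 4 times (tabular method): alternate signs, differentiate u down to 0, integrate dv up.

y**4*sin(3*y)/3 - y**3*sin(3*y)/3 + 4*y**3*cos(3*y)/9 - 13*y**2*sin(3*y)/9 - y**2*cos(3*y)/3 - 7*y*sin(3*y)/9 - 26*y*cos(3*y)/27 - sin(3*y)/81 - 7*cos(3*y)/27 + C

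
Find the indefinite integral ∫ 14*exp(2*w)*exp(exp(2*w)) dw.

Let u = exp(2*w), so du = (2*exp(2*w)) dw.
Rewriting, the integral becomes 7·∫ e^u du = 7·e^u.
Substituting back, u = exp(2*w).

7*exp(exp(2*w)) + C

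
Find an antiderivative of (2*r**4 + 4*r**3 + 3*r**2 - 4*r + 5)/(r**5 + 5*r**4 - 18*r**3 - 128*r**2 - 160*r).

-log(r)/32 + 362*log(r - 5)/567 + 25*log(r + 2)/56 + 2453*log(r + 4)/2592 + 325/(72*r + 288) + C

Factor the denominator: r*(r - 5)*(r + 2)*(r + 4)**2.
Partial-fraction decomposition: 2453/(2592*(r + 4)) - 325/(72*(r + 4)**2) + 25/(56*(r + 2)) + 362/(567*(r - 5)) - 1/(32*r).
Integrate each term; A/(r−a) gives A·log|r−a|; A/(r−a)² gives −A/(r−a).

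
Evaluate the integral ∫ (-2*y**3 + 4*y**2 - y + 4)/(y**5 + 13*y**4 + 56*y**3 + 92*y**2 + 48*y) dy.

Factor the denominator: y*(y + 1)*(y + 2)*(y + 4)*(y + 6).
Partial-fraction decomposition: 293/(120*(y + 6)) - 25/(6*(y + 4)) + 19/(8*(y + 2)) - 11/(15*(y + 1)) + 1/(12*y).
Integrate each term: A/(y−a) contributes A·log|y−a|.

log(y)/12 - 11*log(y + 1)/15 + 19*log(y + 2)/8 - 25*log(y + 4)/6 + 293*log(y + 6)/120 + C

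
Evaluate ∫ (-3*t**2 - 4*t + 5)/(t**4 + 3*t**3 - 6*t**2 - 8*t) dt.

Factor the denominator: t*(t - 2)*(t + 1)*(t + 4).
Partial-fraction decomposition: 3/(8*(t + 4)) + 2/(3*(t + 1)) - 5/(12*(t - 2)) - 5/(8*t).
Integrate each term: A/(t−a) contributes A·log|t−a|.

-5*log(t)/8 - 5*log(t - 2)/12 + 2*log(t + 1)/3 + 3*log(t + 4)/8 + C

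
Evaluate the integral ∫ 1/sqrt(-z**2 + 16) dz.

Substitute z = 4·sin(θ), so dz = 4·cos(θ) dθ and the radical becomes sqrt(-z**2 + 16) = 4·cos(θ) by the Pythagorean identity.
Integrate the resulting trig expression in θ, then back-substitute θ = asin(z/4), sin(θ) = z/4, cos(θ) = sqrt(-z**2 + 16)/4 (absorbing any constant into C).

asin(z/4) + C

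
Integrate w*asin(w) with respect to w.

Use integration by parts with u = arcsin(w), dv = w dw.
Then du = 1/sqrt(-w**2 + 1) dw.

w**2*asin(w)/2 + w*sqrt(-w**2 + 1)/4 - asin(w)/4 + C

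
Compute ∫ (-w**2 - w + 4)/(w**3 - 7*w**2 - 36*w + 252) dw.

-4*log(w - 7) + 19*log(w - 6)/6 - log(w + 6)/6 + C

Factor the denominator: (w - 7)*(w - 6)*(w + 6).
Partial-fraction decomposition: -1/(6*(w + 6)) + 19/(6*(w - 6)) - 4/(w - 7).
Integrate each term: A/(w−a) contributes A·log|w−a|.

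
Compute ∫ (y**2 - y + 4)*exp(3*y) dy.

Use integration by parts with u = y**2 - y + 4, dv = exp(3*y) dy, so v = exp(3*y)/3.
Apply parts 2 times (tabular method): alternate signs, differentiate u down to 0, integrate dv up.

(9*y**2 - 15*y + 41)*exp(3*y)/27 + C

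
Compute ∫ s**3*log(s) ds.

s**4*log(s)/4 - s**4/16 + C

Use integration by parts with u = log(s), dv = s**3 ds.
Then du = 1/s ds and v = s**4/4.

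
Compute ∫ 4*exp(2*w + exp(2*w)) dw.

Let u = exp(2*w), so du = (2*exp(2*w)) dw.
Rewriting, the integral becomes 2·∫ e^u du = 2·e^u.
Substituting back, u = exp(2*w).

2*exp(exp(2*w)) + C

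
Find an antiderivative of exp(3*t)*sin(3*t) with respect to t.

exp(3*t)*sin(3*t)/6 - exp(3*t)*cos(3*t)/6 + C

Let I denote the integral. Integrate by parts with u = sin(3*t), dv = exp(3*t) dt, so v = exp(3*t)/3: I = exp(3*t)*sin(3*t)/3 − ∫ exp(3*t)*cos(3*t) dt.
Apply parts again with u = cos(3*t), dv = exp(3*t) dt: ∫ exp(3*t)*cos(3*t) dt = exp(3*t)*cos(3*t)/3 + I. Substituting back brings back I: I = exp(3*t)*sin(3*t)/3 - exp(3*t)*cos(3*t)/3 − I.
Solving for I: (1 + 1)·I equals the remaining terms, so I = (1/2)·(exp(3*t)*sin(3*t)/3 - exp(3*t)*cos(3*t)/3).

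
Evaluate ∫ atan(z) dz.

Use integration by parts with u = arctan(z), dv = dz.
Then du = 1/(z**2 + 1) dz.

z*atan(z) - log(z**2 + 1)/2 + C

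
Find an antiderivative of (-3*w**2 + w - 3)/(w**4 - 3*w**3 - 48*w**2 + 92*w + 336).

Factor the denominator: (w - 7)*(w - 4)*(w + 2)*(w + 6).
Partial-fraction decomposition: 9/(40*(w + 6)) - 17/(216*(w + 2)) + 47/(180*(w - 4)) - 11/(27*(w - 7)).
Integrate each term: A/(w−a) contributes A·log|w−a|.

-11*log(w - 7)/27 + 47*log(w - 4)/180 - 17*log(w + 2)/216 + 9*log(w + 6)/40 + C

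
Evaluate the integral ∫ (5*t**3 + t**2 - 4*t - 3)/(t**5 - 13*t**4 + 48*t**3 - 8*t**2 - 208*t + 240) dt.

Factor the denominator: (t - 6)*(t - 5)*(t - 2)**2*(t + 2).
Partial-fraction decomposition: -31/(896*(t + 2)) + 71/(48*(t - 2)) + 11/(16*(t - 2)**2) - 209/(21*(t - 5)) + 1089/(128*(t - 6)).
Integrate each term; A/(t−a) gives A·log|t−a|; A/(t−a)² gives −A/(t−a).

1089*log(t - 6)/128 - 209*log(t - 5)/21 + 71*log(t - 2)/48 - 31*log(t + 2)/896 - 11/(16*t - 32) + C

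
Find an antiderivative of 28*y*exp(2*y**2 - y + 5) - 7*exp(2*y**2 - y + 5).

7*exp(2*y**2 - y + 5) + C

Let u = 2*y**2 - y + 5, so du = (4*y - 1) dy.
Rewriting, the integral becomes 7·∫ e^u du = 7·e^u.
Substituting back, u = 2*y**2 - y + 5.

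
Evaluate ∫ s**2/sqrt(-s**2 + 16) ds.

Substitute s = 4·sin(θ), so ds = 4·cos(θ) dθ and the radical becomes sqrt(-s**2 + 16) = 4·cos(θ) by the Pythagorean identity.
Integrate the resulting trig expression in θ, then back-substitute θ = asin(s/4), sin(θ) = s/4, cos(θ) = sqrt(-s**2 + 16)/4 (absorbing any constant into C).

-s*sqrt(-s**2 + 16)/2 + 8*asin(s/4) + C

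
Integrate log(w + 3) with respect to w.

Use integration by parts with u = log(w + 3), dv = dw.
Then du = 1/(w + 3) dw and v = w.

w*log(w + 3) - w + 3*log(w + 3) + C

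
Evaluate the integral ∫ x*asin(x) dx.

x**2*asin(x)/2 + x*sqrt(-x**2 + 1)/4 - asin(x)/4 + C

Use integration by parts with u = arcsin(x), dv = x dx.
Then du = 1/sqrt(-x**2 + 1) dx.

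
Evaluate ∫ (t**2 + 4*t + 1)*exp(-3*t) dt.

Use integration by parts with u = t**2 + 4*t + 1, dv = exp(-3*t) dt, so v = -exp(-3*t)/3.
Apply parts 2 times (tabular method): alternate signs, differentiate u down to 0, integrate dv up.

(-9*t**2 - 42*t - 23)*exp(-3*t)/27 + C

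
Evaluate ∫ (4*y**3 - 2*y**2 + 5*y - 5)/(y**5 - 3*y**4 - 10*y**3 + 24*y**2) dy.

Factor the denominator: y**2*(y - 4)*(y - 2)*(y + 3).
Partial-fraction decomposition: -146/(315*(y + 3)) - 29/(40*(y - 2)) + 239/(224*(y - 4)) + 35/(288*y) - 5/(24*y**2).
Integrate each term; A/(y−a) gives A·log|y−a|; A/(y−a)² gives −A/(y−a).

35*log(y)/288 + 239*log(y - 4)/224 - 29*log(y - 2)/40 - 146*log(y + 3)/315 + 5/(24*y) + C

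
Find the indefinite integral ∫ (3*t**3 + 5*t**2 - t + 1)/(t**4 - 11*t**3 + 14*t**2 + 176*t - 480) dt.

823*log(t - 6)/20 - 496*log(t - 5)/9 + 269*log(t - 4)/16 + 107*log(t + 4)/720 + C

Factor the denominator: (t - 6)*(t - 5)*(t - 4)*(t + 4).
Partial-fraction decomposition: 107/(720*(t + 4)) + 269/(16*(t - 4)) - 496/(9*(t - 5)) + 823/(20*(t - 6)).
Integrate each term: A/(t−a) contributes A·log|t−a|.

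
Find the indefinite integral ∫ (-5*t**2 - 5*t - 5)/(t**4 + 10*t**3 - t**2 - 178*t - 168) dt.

-21*log(t - 4)/110 + log(t + 1)/30 - 31*log(t + 6)/10 + 215*log(t + 7)/66 + C

Factor the denominator: (t - 4)*(t + 1)*(t + 6)*(t + 7).
Partial-fraction decomposition: 215/(66*(t + 7)) - 31/(10*(t + 6)) + 1/(30*(t + 1)) - 21/(110*(t - 4)).
Integrate each term: A/(t−a) contributes A·log|t−a|.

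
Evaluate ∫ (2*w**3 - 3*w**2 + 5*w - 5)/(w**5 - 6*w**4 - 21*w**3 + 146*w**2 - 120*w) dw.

log(w)/24 + 349*log(w - 6)/660 - 95*log(w - 4)/216 - log(w - 1)/90 - 71*log(w + 5)/594 + C

Factor the denominator: w*(w - 6)*(w - 4)*(w - 1)*(w + 5).
Partial-fraction decomposition: -71/(594*(w + 5)) - 1/(90*(w - 1)) - 95/(216*(w - 4)) + 349/(660*(w - 6)) + 1/(24*w).
Integrate each term: A/(w−a) contributes A·log|w−a|.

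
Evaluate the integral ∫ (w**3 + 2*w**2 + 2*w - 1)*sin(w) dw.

-w**3*cos(w) + 3*w**2*sin(w) - 2*w**2*cos(w) + 4*w*sin(w) + 4*w*cos(w) - 4*sin(w) + 5*cos(w) + C

Use integration by parts with u = w**3 + 2*w**2 + 2*w - 1, dv = sin(w) dw, so v = -cos(w).
Apply parts 3 times (tabular method): alternate signs, differentiate u down to 0, integrate dv up.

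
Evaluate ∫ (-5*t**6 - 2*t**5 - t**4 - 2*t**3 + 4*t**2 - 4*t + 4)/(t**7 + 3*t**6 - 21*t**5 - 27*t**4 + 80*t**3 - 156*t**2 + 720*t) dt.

Factor the denominator: t*(t - 3)**2*(t + 4)*(t + 5)*(t**2 + 4).
Partial-fraction decomposition: -(443*t - 127)/(1885*(t**2 + 4)) - 36063/(4640*(t + 5)) + 4619/(980*(t + 4)) - 314005/(183456*(t - 3)) - 163/(84*(t - 3)**2) + 1/(180*t).
Integrate each term; A/(t−a) gives A·log|t−a|; the (Bt+D)/(t²+p²) term gives a log and an atan.

log(t)/180 - 314005*log(t - 3)/183456 + 4619*log(t + 4)/980 - 36063*log(t + 5)/4640 - 443*log(t**2 + 4)/3770 + 127*atan(t/2)/3770 + 163/(84*t - 252) + C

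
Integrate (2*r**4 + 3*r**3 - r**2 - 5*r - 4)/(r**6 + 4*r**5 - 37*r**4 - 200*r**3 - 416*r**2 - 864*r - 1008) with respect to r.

5743*log(r - 7)/62010 - 5*log(r + 2)/144 + 83*log(r + 3)/390 - 967*log(r + 6)/3120 + 1081*log(r**2 + 4)/55120 + 421*atan(r/2)/13780 + C

Factor the denominator: (r - 7)*(r + 2)*(r + 3)*(r + 6)*(r**2 + 4).
Partial-fraction decomposition: (1081*r + 1684)/(27560*(r**2 + 4)) - 967/(3120*(r + 6)) + 83/(390*(r + 3)) - 5/(144*(r + 2)) + 5743/(62010*(r - 7)).
Integrate each term; A/(r−a) gives A·log|r−a|; the (Br+D)/(r²+p²) term gives a log and an atan.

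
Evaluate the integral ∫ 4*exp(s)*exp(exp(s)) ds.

4*exp(exp(s)) + C

Let u = exp(s), so du = (exp(s)) ds.
Rewriting, the integral becomes 4·∫ e^u du = 4·e^u.
Substituting back, u = exp(s).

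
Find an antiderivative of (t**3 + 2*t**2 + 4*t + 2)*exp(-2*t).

Use integration by parts with u = t**3 + 2*t**2 + 4*t + 2, dv = exp(-2*t) dt, so v = -exp(-2*t)/2.
Apply parts 3 times (tabular method): alternate signs, differentiate u down to 0, integrate dv up.

(-4*t**3 - 14*t**2 - 30*t - 23)*exp(-2*t)/8 + C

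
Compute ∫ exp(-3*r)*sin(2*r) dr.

Let I denote the integral. Integrate by parts with u = sin(2*r), dv = exp(-3*r) dr, so v = -exp(-3*r)/3: I = -exp(-3*r)*sin(2*r)/3 + (2/3)·∫ exp(-3*r)*cos(2*r) dr.
Apply parts again with u = cos(2*r), dv = exp(-3*r) dr: ∫ exp(-3*r)*cos(2*r) dr = -exp(-3*r)*cos(2*r)/3 − (2/3)·I. Substituting back brings back I: I = -exp(-3*r)*sin(2*r)/3 - 2*exp(-3*r)*cos(2*r)/9 − (4/9)·I.
Solving for I: (1 + 4/9)·I equals the remaining terms, so I = (9/13)·(-exp(-3*r)*sin(2*r)/3 - 2*exp(-3*r)*cos(2*r)/9).

-3*exp(-3*r)*sin(2*r)/13 - 2*exp(-3*r)*cos(2*r)/13 + C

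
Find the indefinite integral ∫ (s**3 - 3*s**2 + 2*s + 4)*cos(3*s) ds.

s**3*sin(3*s)/3 - s**2*sin(3*s) + s**2*cos(3*s)/3 + 4*s*sin(3*s)/9 - 2*s*cos(3*s)/3 + 14*sin(3*s)/9 + 4*cos(3*s)/27 + C

Use integration by parts with u = s**3 - 3*s**2 + 2*s + 4, dv = cos(3*s) ds, so v = sin(3*s)/3.
Apply parts 3 times (tabular method): alternate signs, differentiate u down to 0, integrate dv up.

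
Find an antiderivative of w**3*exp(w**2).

Let u = w², du = 2w dw; rewrite as (1/2)∫ u^1·exp(1u) du.
Now integrate by parts 1 time.

(w**2 - 1)*exp(w**2)/2 + C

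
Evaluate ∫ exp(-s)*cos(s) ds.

exp(-s)*sin(s)/2 - exp(-s)*cos(s)/2 + C

Let I denote the integral. Integrate by parts with u = cos(s), dv = exp(-s) ds, so v = -exp(-s): I = -exp(-s)*cos(s) − ∫ exp(-s)*sin(s) ds.
Apply parts again with u = sin(s), dv = exp(-s) ds: ∫ exp(-s)*sin(s) ds = -exp(-s)*sin(s) + I. Substituting back brings back I: I = exp(-s)*sin(s) - exp(-s)*cos(s) − I.
Solving for I: (1 + 1)·I equals the remaining terms, so I = (1/2)·(exp(-s)*sin(s) - exp(-s)*cos(s)).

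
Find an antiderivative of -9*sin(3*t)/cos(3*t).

3*log(cos(3*t)) + C

Let u = cos(3*t), so du = (-3*sin(3*t)) dt.
Rewriting, the integral becomes 3·∫ 1/u du = 3·log(u).
Substituting back, u = cos(3*t).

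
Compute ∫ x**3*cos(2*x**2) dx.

Let u = x², du = 2x dx; rewrite as (1/2)∫ u^1·cos(2u) du.
Now integrate by parts 1 time.

x**2*sin(2*x**2)/4 + cos(2*x**2)/8 + C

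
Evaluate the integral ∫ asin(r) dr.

r*asin(r) + sqrt(-r**2 + 1) + C

Use integration by parts with u = arcsin(r), dv = dr.
Then du = 1/sqrt(-r**2 + 1) dr.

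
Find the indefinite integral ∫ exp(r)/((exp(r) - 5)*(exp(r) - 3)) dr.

log(exp(r) - 5)/2 - log(exp(r) - 3)/2 + C

Let u = e^r, du = e^r dr.
The integral becomes ∫ du/((u-5)(u-3)); decompose into partial fractions.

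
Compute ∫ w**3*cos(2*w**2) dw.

w**2*sin(2*w**2)/4 + cos(2*w**2)/8 + C

Let u = w², du = 2w dw; rewrite as (1/2)∫ u^1·cos(2u) du.
Now integrate by parts 1 time.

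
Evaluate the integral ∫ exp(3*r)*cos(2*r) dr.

Let I denote the integral. Integrate by parts with u = cos(2*r), dv = exp(3*r) dr, so v = exp(3*r)/3: I = exp(3*r)*cos(2*r)/3 + (2/3)·∫ exp(3*r)*sin(2*r) dr.
Apply parts again with u = sin(2*r), dv = exp(3*r) dr: ∫ exp(3*r)*sin(2*r) dr = exp(3*r)*sin(2*r)/3 − (2/3)·I. Substituting back brings back I: I = 2*exp(3*r)*sin(2*r)/9 + exp(3*r)*cos(2*r)/3 − (4/9)·I.
Solving for I: (1 + 4/9)·I equals the remaining terms, so I = (9/13)·(2*exp(3*r)*sin(2*r)/9 + exp(3*r)*cos(2*r)/3).

2*exp(3*r)*sin(2*r)/13 + 3*exp(3*r)*cos(2*r)/13 + C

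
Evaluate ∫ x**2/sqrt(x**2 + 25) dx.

Substitute x = 5·tan(θ), so dx = 5·sec(θ)^2 dθ and the radical becomes sqrt(x**2 + 25) = 5·sec(θ) by the Pythagorean identity.
Integrate the resulting trig expression in θ, then back-substitute tan(θ) = x/5, sec(θ) = sqrt(x**2 + 25)/5 (absorbing any constant into C).

x*sqrt(x**2 + 25)/2 - 25*log(x + sqrt(x**2 + 25))/2 + C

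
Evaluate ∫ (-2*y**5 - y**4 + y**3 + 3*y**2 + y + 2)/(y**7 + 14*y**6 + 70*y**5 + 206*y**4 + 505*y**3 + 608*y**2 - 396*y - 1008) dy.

log(y - 1)/900 + 1951*log(y + 2)/5850 - 887*log(y + 4)/750 + 7753*log(y + 7)/8700 - 2031*log(y**2 + 9)/94250 + 14449*atan(y/3)/141375 + 2/(15*y + 30) + C

Factor the denominator: (y - 1)*(y + 2)**2*(y + 4)*(y + 7)*(y**2 + 9).
Partial-fraction decomposition: -(2031*y - 14449)/(47125*(y**2 + 9)) + 7753/(8700*(y + 7)) - 887/(750*(y + 4)) + 1951/(5850*(y + 2)) - 2/(15*(y + 2)**2) + 1/(900*(y - 1)).
Integrate each term; A/(y−a) gives A·log|y−a|; the (By+D)/(y²+p²) term gives a log and an atan.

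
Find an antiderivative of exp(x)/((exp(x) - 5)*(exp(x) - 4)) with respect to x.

Let u = e^x, du = e^x dx.
The integral becomes ∫ du/((u-5)(u-4)); decompose into partial fractions.

log(exp(x) - 5) - log(exp(x) - 4) + C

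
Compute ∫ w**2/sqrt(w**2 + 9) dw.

Substitute w = 3·tan(θ), so dw = 3·sec(θ)^2 dθ and the radical becomes sqrt(w**2 + 9) = 3·sec(θ) by the Pythagorean identity.
Integrate the resulting trig expression in θ, then back-substitute tan(θ) = w/3, sec(θ) = sqrt(w**2 + 9)/3 (absorbing any constant into C).

w*sqrt(w**2 + 9)/2 - 9*log(w + sqrt(w**2 + 9))/2 + C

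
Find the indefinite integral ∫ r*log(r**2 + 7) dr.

Let u = r**2 + 7, so du = (2*r) dr.
The integral becomes (1/2)·∫ log(u) du; integrate by parts with u′=log(u), dv′=du.

r**2*log(r**2 + 7)/2 - r**2/2 + 7*log(r**2 + 7)/2 + C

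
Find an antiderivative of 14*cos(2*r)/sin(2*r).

7*log(sin(2*r)) + C

Let u = sin(2*r), so du = (2*cos(2*r)) dr.
Rewriting, the integral becomes 7·∫ 1/u du = 7·log(u).
Substituting back, u = sin(2*r).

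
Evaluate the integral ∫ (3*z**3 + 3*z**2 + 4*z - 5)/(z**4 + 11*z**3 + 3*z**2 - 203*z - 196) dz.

251*log(z - 4)/605 + log(z + 1)/20 + 1227*log(z + 7)/484 + 305/(22*z + 154) + C

Factor the denominator: (z - 4)*(z + 1)*(z + 7)**2.
Partial-fraction decomposition: 1227/(484*(z + 7)) - 305/(22*(z + 7)**2) + 1/(20*(z + 1)) + 251/(605*(z - 4)).
Integrate each term; A/(z−a) gives A·log|z−a|; A/(z−a)² gives −A/(z−a).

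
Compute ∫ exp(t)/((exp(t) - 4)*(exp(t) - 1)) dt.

Let u = e^t, du = e^t dt.
The integral becomes ∫ du/((u-1)(u-4)); decompose into partial fractions.

log(exp(t) - 4)/3 - log(exp(t) - 1)/3 + C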